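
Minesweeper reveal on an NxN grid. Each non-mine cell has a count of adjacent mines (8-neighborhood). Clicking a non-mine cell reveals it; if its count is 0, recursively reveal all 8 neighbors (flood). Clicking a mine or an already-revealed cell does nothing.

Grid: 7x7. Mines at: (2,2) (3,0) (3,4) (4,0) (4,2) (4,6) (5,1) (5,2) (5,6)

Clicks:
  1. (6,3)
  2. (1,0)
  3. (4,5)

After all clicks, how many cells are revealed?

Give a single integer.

Answer: 24

Derivation:
Click 1 (6,3) count=1: revealed 1 new [(6,3)] -> total=1
Click 2 (1,0) count=0: revealed 22 new [(0,0) (0,1) (0,2) (0,3) (0,4) (0,5) (0,6) (1,0) (1,1) (1,2) (1,3) (1,4) (1,5) (1,6) (2,0) (2,1) (2,3) (2,4) (2,5) (2,6) (3,5) (3,6)] -> total=23
Click 3 (4,5) count=3: revealed 1 new [(4,5)] -> total=24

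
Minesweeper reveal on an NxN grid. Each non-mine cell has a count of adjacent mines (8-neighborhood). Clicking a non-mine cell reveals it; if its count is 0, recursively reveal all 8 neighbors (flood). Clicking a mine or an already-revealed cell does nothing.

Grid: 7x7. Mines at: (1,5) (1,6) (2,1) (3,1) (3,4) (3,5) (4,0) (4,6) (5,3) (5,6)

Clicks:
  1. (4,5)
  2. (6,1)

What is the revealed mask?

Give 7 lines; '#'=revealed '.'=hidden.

Click 1 (4,5) count=4: revealed 1 new [(4,5)] -> total=1
Click 2 (6,1) count=0: revealed 6 new [(5,0) (5,1) (5,2) (6,0) (6,1) (6,2)] -> total=7

Answer: .......
.......
.......
.......
.....#.
###....
###....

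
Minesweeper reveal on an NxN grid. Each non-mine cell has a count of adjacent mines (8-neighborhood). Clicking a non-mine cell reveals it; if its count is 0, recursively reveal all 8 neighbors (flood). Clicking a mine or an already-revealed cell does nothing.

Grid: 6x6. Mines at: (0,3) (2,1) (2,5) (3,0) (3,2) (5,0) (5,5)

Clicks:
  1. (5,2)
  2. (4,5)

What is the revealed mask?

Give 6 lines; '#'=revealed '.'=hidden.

Click 1 (5,2) count=0: revealed 8 new [(4,1) (4,2) (4,3) (4,4) (5,1) (5,2) (5,3) (5,4)] -> total=8
Click 2 (4,5) count=1: revealed 1 new [(4,5)] -> total=9

Answer: ......
......
......
......
.#####
.####.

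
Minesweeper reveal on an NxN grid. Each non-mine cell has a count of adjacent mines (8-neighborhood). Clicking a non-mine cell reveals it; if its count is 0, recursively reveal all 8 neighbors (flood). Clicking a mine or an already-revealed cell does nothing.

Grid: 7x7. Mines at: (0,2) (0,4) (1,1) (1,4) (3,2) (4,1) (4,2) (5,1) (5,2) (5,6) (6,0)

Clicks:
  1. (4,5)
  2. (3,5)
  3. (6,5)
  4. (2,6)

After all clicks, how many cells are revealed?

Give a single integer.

Click 1 (4,5) count=1: revealed 1 new [(4,5)] -> total=1
Click 2 (3,5) count=0: revealed 21 new [(0,5) (0,6) (1,5) (1,6) (2,3) (2,4) (2,5) (2,6) (3,3) (3,4) (3,5) (3,6) (4,3) (4,4) (4,6) (5,3) (5,4) (5,5) (6,3) (6,4) (6,5)] -> total=22
Click 3 (6,5) count=1: revealed 0 new [(none)] -> total=22
Click 4 (2,6) count=0: revealed 0 new [(none)] -> total=22

Answer: 22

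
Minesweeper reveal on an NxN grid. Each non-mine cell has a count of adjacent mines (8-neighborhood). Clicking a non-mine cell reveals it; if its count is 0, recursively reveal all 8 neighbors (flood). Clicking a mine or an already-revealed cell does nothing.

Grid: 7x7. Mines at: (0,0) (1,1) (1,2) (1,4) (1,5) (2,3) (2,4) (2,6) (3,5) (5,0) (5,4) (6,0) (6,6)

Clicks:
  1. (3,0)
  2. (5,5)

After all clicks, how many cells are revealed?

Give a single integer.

Click 1 (3,0) count=0: revealed 17 new [(2,0) (2,1) (2,2) (3,0) (3,1) (3,2) (3,3) (4,0) (4,1) (4,2) (4,3) (5,1) (5,2) (5,3) (6,1) (6,2) (6,3)] -> total=17
Click 2 (5,5) count=2: revealed 1 new [(5,5)] -> total=18

Answer: 18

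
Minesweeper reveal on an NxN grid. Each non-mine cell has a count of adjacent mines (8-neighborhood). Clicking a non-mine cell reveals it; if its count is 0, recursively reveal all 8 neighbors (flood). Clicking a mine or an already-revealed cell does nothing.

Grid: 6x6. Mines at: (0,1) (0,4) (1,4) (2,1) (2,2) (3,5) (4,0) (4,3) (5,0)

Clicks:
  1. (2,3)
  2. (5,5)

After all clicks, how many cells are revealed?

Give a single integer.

Answer: 5

Derivation:
Click 1 (2,3) count=2: revealed 1 new [(2,3)] -> total=1
Click 2 (5,5) count=0: revealed 4 new [(4,4) (4,5) (5,4) (5,5)] -> total=5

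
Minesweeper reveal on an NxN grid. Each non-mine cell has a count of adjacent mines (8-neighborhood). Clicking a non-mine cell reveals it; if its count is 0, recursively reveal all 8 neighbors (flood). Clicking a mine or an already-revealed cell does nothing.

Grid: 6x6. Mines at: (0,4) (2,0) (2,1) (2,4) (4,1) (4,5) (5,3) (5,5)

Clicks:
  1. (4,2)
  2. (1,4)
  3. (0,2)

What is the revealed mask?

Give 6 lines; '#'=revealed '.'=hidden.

Answer: ####..
#####.
......
......
..#...
......

Derivation:
Click 1 (4,2) count=2: revealed 1 new [(4,2)] -> total=1
Click 2 (1,4) count=2: revealed 1 new [(1,4)] -> total=2
Click 3 (0,2) count=0: revealed 8 new [(0,0) (0,1) (0,2) (0,3) (1,0) (1,1) (1,2) (1,3)] -> total=10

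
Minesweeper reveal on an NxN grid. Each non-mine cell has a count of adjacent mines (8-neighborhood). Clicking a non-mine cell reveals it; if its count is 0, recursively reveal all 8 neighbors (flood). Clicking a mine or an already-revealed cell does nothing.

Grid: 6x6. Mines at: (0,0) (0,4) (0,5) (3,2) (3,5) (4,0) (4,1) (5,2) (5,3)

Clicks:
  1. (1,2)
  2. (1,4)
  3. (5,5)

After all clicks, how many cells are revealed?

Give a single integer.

Click 1 (1,2) count=0: revealed 9 new [(0,1) (0,2) (0,3) (1,1) (1,2) (1,3) (2,1) (2,2) (2,3)] -> total=9
Click 2 (1,4) count=2: revealed 1 new [(1,4)] -> total=10
Click 3 (5,5) count=0: revealed 4 new [(4,4) (4,5) (5,4) (5,5)] -> total=14

Answer: 14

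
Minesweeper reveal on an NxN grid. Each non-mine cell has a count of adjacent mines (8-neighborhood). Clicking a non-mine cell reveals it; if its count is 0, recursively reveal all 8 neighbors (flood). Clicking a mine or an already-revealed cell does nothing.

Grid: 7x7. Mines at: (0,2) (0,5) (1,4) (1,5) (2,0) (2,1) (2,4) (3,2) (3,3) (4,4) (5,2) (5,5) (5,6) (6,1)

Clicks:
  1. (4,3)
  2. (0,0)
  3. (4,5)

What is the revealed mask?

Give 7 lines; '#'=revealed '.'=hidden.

Click 1 (4,3) count=4: revealed 1 new [(4,3)] -> total=1
Click 2 (0,0) count=0: revealed 4 new [(0,0) (0,1) (1,0) (1,1)] -> total=5
Click 3 (4,5) count=3: revealed 1 new [(4,5)] -> total=6

Answer: ##.....
##.....
.......
.......
...#.#.
.......
.......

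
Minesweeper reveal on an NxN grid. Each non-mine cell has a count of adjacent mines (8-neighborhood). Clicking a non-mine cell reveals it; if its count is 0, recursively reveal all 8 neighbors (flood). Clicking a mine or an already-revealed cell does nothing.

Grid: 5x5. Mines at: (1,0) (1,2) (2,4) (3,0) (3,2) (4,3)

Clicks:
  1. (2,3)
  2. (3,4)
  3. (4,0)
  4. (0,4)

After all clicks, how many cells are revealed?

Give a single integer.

Click 1 (2,3) count=3: revealed 1 new [(2,3)] -> total=1
Click 2 (3,4) count=2: revealed 1 new [(3,4)] -> total=2
Click 3 (4,0) count=1: revealed 1 new [(4,0)] -> total=3
Click 4 (0,4) count=0: revealed 4 new [(0,3) (0,4) (1,3) (1,4)] -> total=7

Answer: 7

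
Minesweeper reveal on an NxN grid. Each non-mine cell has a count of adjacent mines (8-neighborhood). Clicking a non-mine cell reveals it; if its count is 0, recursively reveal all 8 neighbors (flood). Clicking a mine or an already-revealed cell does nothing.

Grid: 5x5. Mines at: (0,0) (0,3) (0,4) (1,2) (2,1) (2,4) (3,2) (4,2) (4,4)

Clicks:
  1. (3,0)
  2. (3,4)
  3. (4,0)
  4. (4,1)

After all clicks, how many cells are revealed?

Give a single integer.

Click 1 (3,0) count=1: revealed 1 new [(3,0)] -> total=1
Click 2 (3,4) count=2: revealed 1 new [(3,4)] -> total=2
Click 3 (4,0) count=0: revealed 3 new [(3,1) (4,0) (4,1)] -> total=5
Click 4 (4,1) count=2: revealed 0 new [(none)] -> total=5

Answer: 5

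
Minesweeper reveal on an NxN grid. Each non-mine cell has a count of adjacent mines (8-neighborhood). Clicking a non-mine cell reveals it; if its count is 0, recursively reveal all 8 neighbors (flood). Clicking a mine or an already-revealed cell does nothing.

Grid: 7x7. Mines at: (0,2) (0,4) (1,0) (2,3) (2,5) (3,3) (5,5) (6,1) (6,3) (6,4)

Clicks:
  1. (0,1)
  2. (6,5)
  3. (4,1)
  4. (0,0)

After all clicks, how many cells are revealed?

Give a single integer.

Answer: 15

Derivation:
Click 1 (0,1) count=2: revealed 1 new [(0,1)] -> total=1
Click 2 (6,5) count=2: revealed 1 new [(6,5)] -> total=2
Click 3 (4,1) count=0: revealed 12 new [(2,0) (2,1) (2,2) (3,0) (3,1) (3,2) (4,0) (4,1) (4,2) (5,0) (5,1) (5,2)] -> total=14
Click 4 (0,0) count=1: revealed 1 new [(0,0)] -> total=15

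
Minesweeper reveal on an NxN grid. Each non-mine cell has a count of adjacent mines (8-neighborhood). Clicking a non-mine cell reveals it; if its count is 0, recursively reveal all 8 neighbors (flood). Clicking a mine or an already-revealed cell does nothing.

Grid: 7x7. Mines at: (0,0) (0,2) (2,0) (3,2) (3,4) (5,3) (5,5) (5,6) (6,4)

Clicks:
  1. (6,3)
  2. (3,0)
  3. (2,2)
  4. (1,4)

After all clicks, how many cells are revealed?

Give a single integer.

Answer: 19

Derivation:
Click 1 (6,3) count=2: revealed 1 new [(6,3)] -> total=1
Click 2 (3,0) count=1: revealed 1 new [(3,0)] -> total=2
Click 3 (2,2) count=1: revealed 1 new [(2,2)] -> total=3
Click 4 (1,4) count=0: revealed 16 new [(0,3) (0,4) (0,5) (0,6) (1,3) (1,4) (1,5) (1,6) (2,3) (2,4) (2,5) (2,6) (3,5) (3,6) (4,5) (4,6)] -> total=19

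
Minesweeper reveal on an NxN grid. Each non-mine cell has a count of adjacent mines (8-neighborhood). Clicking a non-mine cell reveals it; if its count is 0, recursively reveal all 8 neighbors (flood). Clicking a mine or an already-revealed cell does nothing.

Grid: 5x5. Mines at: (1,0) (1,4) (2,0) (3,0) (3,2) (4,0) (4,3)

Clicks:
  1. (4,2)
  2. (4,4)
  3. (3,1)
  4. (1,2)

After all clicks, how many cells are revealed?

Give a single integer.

Answer: 12

Derivation:
Click 1 (4,2) count=2: revealed 1 new [(4,2)] -> total=1
Click 2 (4,4) count=1: revealed 1 new [(4,4)] -> total=2
Click 3 (3,1) count=4: revealed 1 new [(3,1)] -> total=3
Click 4 (1,2) count=0: revealed 9 new [(0,1) (0,2) (0,3) (1,1) (1,2) (1,3) (2,1) (2,2) (2,3)] -> total=12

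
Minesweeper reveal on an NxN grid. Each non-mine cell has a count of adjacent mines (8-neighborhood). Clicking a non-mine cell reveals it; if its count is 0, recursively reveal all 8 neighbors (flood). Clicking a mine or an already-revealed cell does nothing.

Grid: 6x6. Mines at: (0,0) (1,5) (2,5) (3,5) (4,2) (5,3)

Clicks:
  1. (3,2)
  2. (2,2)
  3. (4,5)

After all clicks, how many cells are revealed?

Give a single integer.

Answer: 24

Derivation:
Click 1 (3,2) count=1: revealed 1 new [(3,2)] -> total=1
Click 2 (2,2) count=0: revealed 22 new [(0,1) (0,2) (0,3) (0,4) (1,0) (1,1) (1,2) (1,3) (1,4) (2,0) (2,1) (2,2) (2,3) (2,4) (3,0) (3,1) (3,3) (3,4) (4,0) (4,1) (5,0) (5,1)] -> total=23
Click 3 (4,5) count=1: revealed 1 new [(4,5)] -> total=24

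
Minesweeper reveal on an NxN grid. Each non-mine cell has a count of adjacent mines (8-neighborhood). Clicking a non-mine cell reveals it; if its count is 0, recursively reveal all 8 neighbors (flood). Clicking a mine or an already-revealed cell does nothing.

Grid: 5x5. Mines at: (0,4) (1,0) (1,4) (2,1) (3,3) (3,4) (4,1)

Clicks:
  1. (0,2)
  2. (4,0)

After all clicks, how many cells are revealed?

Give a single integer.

Click 1 (0,2) count=0: revealed 6 new [(0,1) (0,2) (0,3) (1,1) (1,2) (1,3)] -> total=6
Click 2 (4,0) count=1: revealed 1 new [(4,0)] -> total=7

Answer: 7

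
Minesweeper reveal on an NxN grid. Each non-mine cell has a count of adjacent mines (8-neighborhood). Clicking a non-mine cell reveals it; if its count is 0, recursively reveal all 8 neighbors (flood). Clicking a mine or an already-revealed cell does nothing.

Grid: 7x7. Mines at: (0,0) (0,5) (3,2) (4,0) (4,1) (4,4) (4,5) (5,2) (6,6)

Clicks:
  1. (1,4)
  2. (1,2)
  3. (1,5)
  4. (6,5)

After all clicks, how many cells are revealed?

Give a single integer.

Click 1 (1,4) count=1: revealed 1 new [(1,4)] -> total=1
Click 2 (1,2) count=0: revealed 19 new [(0,1) (0,2) (0,3) (0,4) (1,1) (1,2) (1,3) (1,5) (1,6) (2,1) (2,2) (2,3) (2,4) (2,5) (2,6) (3,3) (3,4) (3,5) (3,6)] -> total=20
Click 3 (1,5) count=1: revealed 0 new [(none)] -> total=20
Click 4 (6,5) count=1: revealed 1 new [(6,5)] -> total=21

Answer: 21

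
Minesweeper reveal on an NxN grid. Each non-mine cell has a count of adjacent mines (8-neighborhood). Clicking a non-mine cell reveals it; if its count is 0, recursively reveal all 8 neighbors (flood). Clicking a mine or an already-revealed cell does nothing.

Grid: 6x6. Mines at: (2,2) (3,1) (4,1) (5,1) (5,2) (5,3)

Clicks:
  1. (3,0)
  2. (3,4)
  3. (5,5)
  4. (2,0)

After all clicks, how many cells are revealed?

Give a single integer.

Click 1 (3,0) count=2: revealed 1 new [(3,0)] -> total=1
Click 2 (3,4) count=0: revealed 25 new [(0,0) (0,1) (0,2) (0,3) (0,4) (0,5) (1,0) (1,1) (1,2) (1,3) (1,4) (1,5) (2,0) (2,1) (2,3) (2,4) (2,5) (3,3) (3,4) (3,5) (4,3) (4,4) (4,5) (5,4) (5,5)] -> total=26
Click 3 (5,5) count=0: revealed 0 new [(none)] -> total=26
Click 4 (2,0) count=1: revealed 0 new [(none)] -> total=26

Answer: 26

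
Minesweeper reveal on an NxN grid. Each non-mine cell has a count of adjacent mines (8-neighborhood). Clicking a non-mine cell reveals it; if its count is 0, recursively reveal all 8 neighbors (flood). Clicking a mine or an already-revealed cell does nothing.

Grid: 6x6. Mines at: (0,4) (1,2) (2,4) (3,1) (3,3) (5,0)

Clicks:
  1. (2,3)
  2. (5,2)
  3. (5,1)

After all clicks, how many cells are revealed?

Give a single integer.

Click 1 (2,3) count=3: revealed 1 new [(2,3)] -> total=1
Click 2 (5,2) count=0: revealed 12 new [(3,4) (3,5) (4,1) (4,2) (4,3) (4,4) (4,5) (5,1) (5,2) (5,3) (5,4) (5,5)] -> total=13
Click 3 (5,1) count=1: revealed 0 new [(none)] -> total=13

Answer: 13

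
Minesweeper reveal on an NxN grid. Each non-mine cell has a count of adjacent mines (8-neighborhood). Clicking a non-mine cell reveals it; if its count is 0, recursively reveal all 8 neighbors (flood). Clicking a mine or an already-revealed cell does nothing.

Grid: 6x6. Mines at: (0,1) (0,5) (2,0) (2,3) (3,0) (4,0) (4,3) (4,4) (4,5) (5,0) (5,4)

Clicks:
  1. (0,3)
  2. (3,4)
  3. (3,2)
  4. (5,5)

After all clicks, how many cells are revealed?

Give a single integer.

Answer: 9

Derivation:
Click 1 (0,3) count=0: revealed 6 new [(0,2) (0,3) (0,4) (1,2) (1,3) (1,4)] -> total=6
Click 2 (3,4) count=4: revealed 1 new [(3,4)] -> total=7
Click 3 (3,2) count=2: revealed 1 new [(3,2)] -> total=8
Click 4 (5,5) count=3: revealed 1 new [(5,5)] -> total=9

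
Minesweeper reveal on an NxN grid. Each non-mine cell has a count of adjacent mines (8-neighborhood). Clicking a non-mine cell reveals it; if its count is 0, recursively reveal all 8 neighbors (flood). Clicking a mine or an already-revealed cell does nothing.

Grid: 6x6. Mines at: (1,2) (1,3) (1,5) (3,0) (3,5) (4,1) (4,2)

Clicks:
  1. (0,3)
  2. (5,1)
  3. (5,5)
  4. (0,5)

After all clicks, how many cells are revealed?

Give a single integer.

Answer: 9

Derivation:
Click 1 (0,3) count=2: revealed 1 new [(0,3)] -> total=1
Click 2 (5,1) count=2: revealed 1 new [(5,1)] -> total=2
Click 3 (5,5) count=0: revealed 6 new [(4,3) (4,4) (4,5) (5,3) (5,4) (5,5)] -> total=8
Click 4 (0,5) count=1: revealed 1 new [(0,5)] -> total=9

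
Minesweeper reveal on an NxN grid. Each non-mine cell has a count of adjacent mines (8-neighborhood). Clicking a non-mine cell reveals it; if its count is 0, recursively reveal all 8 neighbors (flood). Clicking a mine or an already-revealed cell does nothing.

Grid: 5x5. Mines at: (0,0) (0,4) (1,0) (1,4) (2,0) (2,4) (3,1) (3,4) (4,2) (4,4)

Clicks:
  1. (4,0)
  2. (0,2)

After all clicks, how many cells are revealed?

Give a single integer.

Click 1 (4,0) count=1: revealed 1 new [(4,0)] -> total=1
Click 2 (0,2) count=0: revealed 9 new [(0,1) (0,2) (0,3) (1,1) (1,2) (1,3) (2,1) (2,2) (2,3)] -> total=10

Answer: 10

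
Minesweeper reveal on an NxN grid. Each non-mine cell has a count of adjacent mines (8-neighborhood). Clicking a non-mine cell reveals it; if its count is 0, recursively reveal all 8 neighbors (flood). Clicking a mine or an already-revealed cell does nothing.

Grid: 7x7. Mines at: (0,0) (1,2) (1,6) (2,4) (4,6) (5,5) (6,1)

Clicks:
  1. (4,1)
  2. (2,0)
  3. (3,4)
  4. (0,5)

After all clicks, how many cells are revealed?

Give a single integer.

Click 1 (4,1) count=0: revealed 24 new [(1,0) (1,1) (2,0) (2,1) (2,2) (2,3) (3,0) (3,1) (3,2) (3,3) (3,4) (4,0) (4,1) (4,2) (4,3) (4,4) (5,0) (5,1) (5,2) (5,3) (5,4) (6,2) (6,3) (6,4)] -> total=24
Click 2 (2,0) count=0: revealed 0 new [(none)] -> total=24
Click 3 (3,4) count=1: revealed 0 new [(none)] -> total=24
Click 4 (0,5) count=1: revealed 1 new [(0,5)] -> total=25

Answer: 25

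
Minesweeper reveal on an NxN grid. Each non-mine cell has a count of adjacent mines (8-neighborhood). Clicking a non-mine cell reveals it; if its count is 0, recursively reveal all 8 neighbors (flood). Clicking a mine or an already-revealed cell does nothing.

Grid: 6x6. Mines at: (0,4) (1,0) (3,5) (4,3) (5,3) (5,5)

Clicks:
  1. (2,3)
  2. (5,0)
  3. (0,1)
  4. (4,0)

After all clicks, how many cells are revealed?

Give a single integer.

Click 1 (2,3) count=0: revealed 23 new [(0,1) (0,2) (0,3) (1,1) (1,2) (1,3) (1,4) (2,0) (2,1) (2,2) (2,3) (2,4) (3,0) (3,1) (3,2) (3,3) (3,4) (4,0) (4,1) (4,2) (5,0) (5,1) (5,2)] -> total=23
Click 2 (5,0) count=0: revealed 0 new [(none)] -> total=23
Click 3 (0,1) count=1: revealed 0 new [(none)] -> total=23
Click 4 (4,0) count=0: revealed 0 new [(none)] -> total=23

Answer: 23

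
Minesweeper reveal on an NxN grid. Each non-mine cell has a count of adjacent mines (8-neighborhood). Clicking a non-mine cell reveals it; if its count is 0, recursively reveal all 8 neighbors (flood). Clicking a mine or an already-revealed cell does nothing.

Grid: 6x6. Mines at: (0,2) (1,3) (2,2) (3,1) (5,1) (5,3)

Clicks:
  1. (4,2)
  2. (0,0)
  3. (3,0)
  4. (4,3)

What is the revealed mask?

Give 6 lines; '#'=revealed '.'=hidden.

Click 1 (4,2) count=3: revealed 1 new [(4,2)] -> total=1
Click 2 (0,0) count=0: revealed 6 new [(0,0) (0,1) (1,0) (1,1) (2,0) (2,1)] -> total=7
Click 3 (3,0) count=1: revealed 1 new [(3,0)] -> total=8
Click 4 (4,3) count=1: revealed 1 new [(4,3)] -> total=9

Answer: ##....
##....
##....
#.....
..##..
......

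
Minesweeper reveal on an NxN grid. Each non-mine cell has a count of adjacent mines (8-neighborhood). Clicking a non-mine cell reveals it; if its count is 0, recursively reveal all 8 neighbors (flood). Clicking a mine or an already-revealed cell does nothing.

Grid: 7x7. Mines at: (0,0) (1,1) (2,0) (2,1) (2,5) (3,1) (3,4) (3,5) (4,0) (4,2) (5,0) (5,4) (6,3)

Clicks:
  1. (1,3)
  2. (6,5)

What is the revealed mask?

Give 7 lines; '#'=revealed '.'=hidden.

Click 1 (1,3) count=0: revealed 13 new [(0,2) (0,3) (0,4) (0,5) (0,6) (1,2) (1,3) (1,4) (1,5) (1,6) (2,2) (2,3) (2,4)] -> total=13
Click 2 (6,5) count=1: revealed 1 new [(6,5)] -> total=14

Answer: ..#####
..#####
..###..
.......
.......
.......
.....#.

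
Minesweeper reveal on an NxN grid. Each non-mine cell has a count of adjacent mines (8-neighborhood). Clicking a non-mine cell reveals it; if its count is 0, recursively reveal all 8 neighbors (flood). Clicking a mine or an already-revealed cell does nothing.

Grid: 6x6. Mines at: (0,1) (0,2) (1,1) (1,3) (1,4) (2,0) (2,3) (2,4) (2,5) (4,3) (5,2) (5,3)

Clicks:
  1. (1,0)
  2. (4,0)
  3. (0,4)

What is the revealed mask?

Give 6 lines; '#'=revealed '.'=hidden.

Answer: ....#.
#.....
......
##....
##....
##....

Derivation:
Click 1 (1,0) count=3: revealed 1 new [(1,0)] -> total=1
Click 2 (4,0) count=0: revealed 6 new [(3,0) (3,1) (4,0) (4,1) (5,0) (5,1)] -> total=7
Click 3 (0,4) count=2: revealed 1 new [(0,4)] -> total=8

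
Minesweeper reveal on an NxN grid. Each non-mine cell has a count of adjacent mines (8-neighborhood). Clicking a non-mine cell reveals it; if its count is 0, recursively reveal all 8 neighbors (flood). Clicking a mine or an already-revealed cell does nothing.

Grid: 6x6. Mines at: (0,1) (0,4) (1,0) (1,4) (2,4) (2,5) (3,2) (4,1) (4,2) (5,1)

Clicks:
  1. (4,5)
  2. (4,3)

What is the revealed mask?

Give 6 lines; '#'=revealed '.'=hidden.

Answer: ......
......
......
...###
...###
...###

Derivation:
Click 1 (4,5) count=0: revealed 9 new [(3,3) (3,4) (3,5) (4,3) (4,4) (4,5) (5,3) (5,4) (5,5)] -> total=9
Click 2 (4,3) count=2: revealed 0 new [(none)] -> total=9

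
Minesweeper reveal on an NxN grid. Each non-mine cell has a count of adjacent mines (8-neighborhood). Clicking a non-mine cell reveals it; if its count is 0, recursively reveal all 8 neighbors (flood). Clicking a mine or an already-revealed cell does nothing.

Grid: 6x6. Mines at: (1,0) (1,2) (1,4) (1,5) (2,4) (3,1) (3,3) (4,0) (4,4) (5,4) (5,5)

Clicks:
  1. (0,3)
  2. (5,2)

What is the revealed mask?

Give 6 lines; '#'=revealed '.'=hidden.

Click 1 (0,3) count=2: revealed 1 new [(0,3)] -> total=1
Click 2 (5,2) count=0: revealed 6 new [(4,1) (4,2) (4,3) (5,1) (5,2) (5,3)] -> total=7

Answer: ...#..
......
......
......
.###..
.###..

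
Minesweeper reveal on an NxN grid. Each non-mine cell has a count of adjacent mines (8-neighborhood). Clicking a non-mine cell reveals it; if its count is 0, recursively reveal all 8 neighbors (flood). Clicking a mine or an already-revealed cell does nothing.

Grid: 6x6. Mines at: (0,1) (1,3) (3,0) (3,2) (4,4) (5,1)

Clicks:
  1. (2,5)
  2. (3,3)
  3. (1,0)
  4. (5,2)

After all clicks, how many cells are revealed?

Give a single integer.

Answer: 11

Derivation:
Click 1 (2,5) count=0: revealed 8 new [(0,4) (0,5) (1,4) (1,5) (2,4) (2,5) (3,4) (3,5)] -> total=8
Click 2 (3,3) count=2: revealed 1 new [(3,3)] -> total=9
Click 3 (1,0) count=1: revealed 1 new [(1,0)] -> total=10
Click 4 (5,2) count=1: revealed 1 new [(5,2)] -> total=11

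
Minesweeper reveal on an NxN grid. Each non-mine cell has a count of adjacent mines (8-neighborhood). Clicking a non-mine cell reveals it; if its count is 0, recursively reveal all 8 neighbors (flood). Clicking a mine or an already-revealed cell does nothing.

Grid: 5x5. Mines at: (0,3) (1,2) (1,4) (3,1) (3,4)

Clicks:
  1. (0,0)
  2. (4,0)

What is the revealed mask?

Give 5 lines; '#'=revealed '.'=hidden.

Click 1 (0,0) count=0: revealed 6 new [(0,0) (0,1) (1,0) (1,1) (2,0) (2,1)] -> total=6
Click 2 (4,0) count=1: revealed 1 new [(4,0)] -> total=7

Answer: ##...
##...
##...
.....
#....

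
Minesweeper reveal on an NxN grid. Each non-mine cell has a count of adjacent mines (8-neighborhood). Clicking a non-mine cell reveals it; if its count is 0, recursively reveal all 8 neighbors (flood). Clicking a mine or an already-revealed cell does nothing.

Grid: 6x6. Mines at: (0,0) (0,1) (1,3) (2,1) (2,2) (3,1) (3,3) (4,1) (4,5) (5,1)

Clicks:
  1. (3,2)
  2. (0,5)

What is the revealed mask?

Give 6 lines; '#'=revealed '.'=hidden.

Answer: ....##
....##
....##
..#.##
......
......

Derivation:
Click 1 (3,2) count=5: revealed 1 new [(3,2)] -> total=1
Click 2 (0,5) count=0: revealed 8 new [(0,4) (0,5) (1,4) (1,5) (2,4) (2,5) (3,4) (3,5)] -> total=9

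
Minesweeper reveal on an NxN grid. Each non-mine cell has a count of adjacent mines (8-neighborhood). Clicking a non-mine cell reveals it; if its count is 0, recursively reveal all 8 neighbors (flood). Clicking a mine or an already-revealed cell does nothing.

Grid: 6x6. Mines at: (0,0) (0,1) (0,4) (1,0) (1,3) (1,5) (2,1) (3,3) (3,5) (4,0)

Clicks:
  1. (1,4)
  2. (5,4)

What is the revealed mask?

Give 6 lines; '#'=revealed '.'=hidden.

Click 1 (1,4) count=3: revealed 1 new [(1,4)] -> total=1
Click 2 (5,4) count=0: revealed 10 new [(4,1) (4,2) (4,3) (4,4) (4,5) (5,1) (5,2) (5,3) (5,4) (5,5)] -> total=11

Answer: ......
....#.
......
......
.#####
.#####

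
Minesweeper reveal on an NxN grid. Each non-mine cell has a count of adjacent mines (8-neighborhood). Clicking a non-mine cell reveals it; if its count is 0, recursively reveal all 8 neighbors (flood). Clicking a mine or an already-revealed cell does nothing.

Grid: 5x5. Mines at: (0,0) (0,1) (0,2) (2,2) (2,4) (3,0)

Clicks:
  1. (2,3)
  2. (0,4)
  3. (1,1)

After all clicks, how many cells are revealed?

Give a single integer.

Answer: 6

Derivation:
Click 1 (2,3) count=2: revealed 1 new [(2,3)] -> total=1
Click 2 (0,4) count=0: revealed 4 new [(0,3) (0,4) (1,3) (1,4)] -> total=5
Click 3 (1,1) count=4: revealed 1 new [(1,1)] -> total=6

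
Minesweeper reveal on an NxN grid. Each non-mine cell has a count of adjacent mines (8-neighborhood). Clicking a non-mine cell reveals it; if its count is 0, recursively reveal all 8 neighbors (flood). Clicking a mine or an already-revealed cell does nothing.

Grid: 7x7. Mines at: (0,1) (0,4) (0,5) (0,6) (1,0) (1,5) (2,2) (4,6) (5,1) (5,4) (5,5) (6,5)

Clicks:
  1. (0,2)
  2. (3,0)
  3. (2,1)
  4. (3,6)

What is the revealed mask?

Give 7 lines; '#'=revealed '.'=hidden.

Click 1 (0,2) count=1: revealed 1 new [(0,2)] -> total=1
Click 2 (3,0) count=0: revealed 6 new [(2,0) (2,1) (3,0) (3,1) (4,0) (4,1)] -> total=7
Click 3 (2,1) count=2: revealed 0 new [(none)] -> total=7
Click 4 (3,6) count=1: revealed 1 new [(3,6)] -> total=8

Answer: ..#....
.......
##.....
##....#
##.....
.......
.......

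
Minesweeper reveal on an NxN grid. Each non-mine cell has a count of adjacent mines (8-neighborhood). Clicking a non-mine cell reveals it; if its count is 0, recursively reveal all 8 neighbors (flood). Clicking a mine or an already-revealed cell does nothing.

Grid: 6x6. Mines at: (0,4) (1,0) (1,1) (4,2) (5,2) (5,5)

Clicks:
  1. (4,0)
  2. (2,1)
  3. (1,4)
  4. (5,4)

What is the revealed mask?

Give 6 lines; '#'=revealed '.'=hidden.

Click 1 (4,0) count=0: revealed 8 new [(2,0) (2,1) (3,0) (3,1) (4,0) (4,1) (5,0) (5,1)] -> total=8
Click 2 (2,1) count=2: revealed 0 new [(none)] -> total=8
Click 3 (1,4) count=1: revealed 1 new [(1,4)] -> total=9
Click 4 (5,4) count=1: revealed 1 new [(5,4)] -> total=10

Answer: ......
....#.
##....
##....
##....
##..#.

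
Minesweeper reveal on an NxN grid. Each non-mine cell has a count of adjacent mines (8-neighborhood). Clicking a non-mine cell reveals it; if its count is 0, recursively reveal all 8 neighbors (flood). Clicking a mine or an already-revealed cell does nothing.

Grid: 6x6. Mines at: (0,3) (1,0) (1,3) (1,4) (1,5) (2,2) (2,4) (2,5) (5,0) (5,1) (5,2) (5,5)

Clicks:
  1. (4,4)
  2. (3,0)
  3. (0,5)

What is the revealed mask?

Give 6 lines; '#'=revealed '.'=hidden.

Click 1 (4,4) count=1: revealed 1 new [(4,4)] -> total=1
Click 2 (3,0) count=0: revealed 6 new [(2,0) (2,1) (3,0) (3,1) (4,0) (4,1)] -> total=7
Click 3 (0,5) count=2: revealed 1 new [(0,5)] -> total=8

Answer: .....#
......
##....
##....
##..#.
......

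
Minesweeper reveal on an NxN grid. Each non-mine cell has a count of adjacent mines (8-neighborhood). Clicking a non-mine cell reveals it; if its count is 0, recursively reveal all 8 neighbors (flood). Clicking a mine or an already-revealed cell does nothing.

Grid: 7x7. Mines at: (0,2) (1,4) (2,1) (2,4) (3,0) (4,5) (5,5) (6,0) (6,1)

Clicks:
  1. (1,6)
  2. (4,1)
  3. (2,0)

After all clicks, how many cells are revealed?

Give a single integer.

Click 1 (1,6) count=0: revealed 8 new [(0,5) (0,6) (1,5) (1,6) (2,5) (2,6) (3,5) (3,6)] -> total=8
Click 2 (4,1) count=1: revealed 1 new [(4,1)] -> total=9
Click 3 (2,0) count=2: revealed 1 new [(2,0)] -> total=10

Answer: 10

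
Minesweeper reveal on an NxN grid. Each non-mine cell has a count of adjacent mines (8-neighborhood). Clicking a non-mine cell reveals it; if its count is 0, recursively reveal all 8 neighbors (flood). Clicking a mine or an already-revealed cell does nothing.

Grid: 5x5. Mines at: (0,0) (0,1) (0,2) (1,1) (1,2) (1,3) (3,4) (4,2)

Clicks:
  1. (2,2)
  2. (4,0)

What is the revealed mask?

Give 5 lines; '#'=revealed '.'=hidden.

Click 1 (2,2) count=3: revealed 1 new [(2,2)] -> total=1
Click 2 (4,0) count=0: revealed 6 new [(2,0) (2,1) (3,0) (3,1) (4,0) (4,1)] -> total=7

Answer: .....
.....
###..
##...
##...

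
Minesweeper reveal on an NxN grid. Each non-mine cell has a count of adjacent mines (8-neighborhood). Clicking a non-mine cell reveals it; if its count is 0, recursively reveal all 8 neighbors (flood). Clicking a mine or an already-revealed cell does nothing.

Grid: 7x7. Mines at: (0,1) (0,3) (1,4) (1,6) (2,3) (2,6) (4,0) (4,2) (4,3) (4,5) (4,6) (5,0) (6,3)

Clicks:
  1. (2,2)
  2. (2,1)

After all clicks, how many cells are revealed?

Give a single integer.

Answer: 9

Derivation:
Click 1 (2,2) count=1: revealed 1 new [(2,2)] -> total=1
Click 2 (2,1) count=0: revealed 8 new [(1,0) (1,1) (1,2) (2,0) (2,1) (3,0) (3,1) (3,2)] -> total=9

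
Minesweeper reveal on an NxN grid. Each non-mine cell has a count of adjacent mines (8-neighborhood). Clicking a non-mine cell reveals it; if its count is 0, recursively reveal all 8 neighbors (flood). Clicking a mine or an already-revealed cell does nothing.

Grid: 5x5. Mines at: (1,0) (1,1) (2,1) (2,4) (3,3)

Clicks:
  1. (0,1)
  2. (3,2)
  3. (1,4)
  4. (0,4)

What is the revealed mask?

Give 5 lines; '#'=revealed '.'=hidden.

Answer: .####
..###
.....
..#..
.....

Derivation:
Click 1 (0,1) count=2: revealed 1 new [(0,1)] -> total=1
Click 2 (3,2) count=2: revealed 1 new [(3,2)] -> total=2
Click 3 (1,4) count=1: revealed 1 new [(1,4)] -> total=3
Click 4 (0,4) count=0: revealed 5 new [(0,2) (0,3) (0,4) (1,2) (1,3)] -> total=8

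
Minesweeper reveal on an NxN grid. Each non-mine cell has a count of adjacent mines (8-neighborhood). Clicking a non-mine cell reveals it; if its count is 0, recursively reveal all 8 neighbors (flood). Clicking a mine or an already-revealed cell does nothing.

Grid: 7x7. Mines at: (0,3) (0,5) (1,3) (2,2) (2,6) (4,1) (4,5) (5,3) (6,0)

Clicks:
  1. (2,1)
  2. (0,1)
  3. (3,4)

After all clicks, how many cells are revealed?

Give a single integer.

Click 1 (2,1) count=1: revealed 1 new [(2,1)] -> total=1
Click 2 (0,1) count=0: revealed 9 new [(0,0) (0,1) (0,2) (1,0) (1,1) (1,2) (2,0) (3,0) (3,1)] -> total=10
Click 3 (3,4) count=1: revealed 1 new [(3,4)] -> total=11

Answer: 11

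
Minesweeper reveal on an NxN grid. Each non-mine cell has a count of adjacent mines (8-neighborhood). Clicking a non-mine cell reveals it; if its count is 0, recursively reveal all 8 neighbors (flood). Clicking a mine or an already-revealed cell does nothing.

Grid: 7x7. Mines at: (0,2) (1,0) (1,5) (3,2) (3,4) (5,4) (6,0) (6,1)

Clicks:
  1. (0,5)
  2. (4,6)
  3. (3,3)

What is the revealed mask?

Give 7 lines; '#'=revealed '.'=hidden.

Answer: .....#.
.......
.....##
...#.##
.....##
.....##
.....##

Derivation:
Click 1 (0,5) count=1: revealed 1 new [(0,5)] -> total=1
Click 2 (4,6) count=0: revealed 10 new [(2,5) (2,6) (3,5) (3,6) (4,5) (4,6) (5,5) (5,6) (6,5) (6,6)] -> total=11
Click 3 (3,3) count=2: revealed 1 new [(3,3)] -> total=12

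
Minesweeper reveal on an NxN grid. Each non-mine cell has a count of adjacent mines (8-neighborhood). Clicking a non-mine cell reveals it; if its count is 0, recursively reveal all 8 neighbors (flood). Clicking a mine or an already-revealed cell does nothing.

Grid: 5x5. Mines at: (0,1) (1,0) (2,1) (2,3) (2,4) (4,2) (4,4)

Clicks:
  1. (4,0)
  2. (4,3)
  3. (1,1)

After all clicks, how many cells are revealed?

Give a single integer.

Click 1 (4,0) count=0: revealed 4 new [(3,0) (3,1) (4,0) (4,1)] -> total=4
Click 2 (4,3) count=2: revealed 1 new [(4,3)] -> total=5
Click 3 (1,1) count=3: revealed 1 new [(1,1)] -> total=6

Answer: 6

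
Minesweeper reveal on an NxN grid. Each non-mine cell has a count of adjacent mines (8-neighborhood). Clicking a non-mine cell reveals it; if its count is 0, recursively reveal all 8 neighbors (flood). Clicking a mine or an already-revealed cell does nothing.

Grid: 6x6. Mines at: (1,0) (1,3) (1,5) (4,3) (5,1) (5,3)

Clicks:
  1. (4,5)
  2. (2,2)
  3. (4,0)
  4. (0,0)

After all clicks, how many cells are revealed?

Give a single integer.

Click 1 (4,5) count=0: revealed 8 new [(2,4) (2,5) (3,4) (3,5) (4,4) (4,5) (5,4) (5,5)] -> total=8
Click 2 (2,2) count=1: revealed 1 new [(2,2)] -> total=9
Click 3 (4,0) count=1: revealed 1 new [(4,0)] -> total=10
Click 4 (0,0) count=1: revealed 1 new [(0,0)] -> total=11

Answer: 11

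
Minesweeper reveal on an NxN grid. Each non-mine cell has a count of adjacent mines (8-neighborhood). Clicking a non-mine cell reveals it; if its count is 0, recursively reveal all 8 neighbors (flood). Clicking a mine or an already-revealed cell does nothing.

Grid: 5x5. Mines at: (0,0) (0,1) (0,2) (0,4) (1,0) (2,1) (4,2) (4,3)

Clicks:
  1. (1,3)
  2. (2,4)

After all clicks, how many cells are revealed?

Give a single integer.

Click 1 (1,3) count=2: revealed 1 new [(1,3)] -> total=1
Click 2 (2,4) count=0: revealed 8 new [(1,2) (1,4) (2,2) (2,3) (2,4) (3,2) (3,3) (3,4)] -> total=9

Answer: 9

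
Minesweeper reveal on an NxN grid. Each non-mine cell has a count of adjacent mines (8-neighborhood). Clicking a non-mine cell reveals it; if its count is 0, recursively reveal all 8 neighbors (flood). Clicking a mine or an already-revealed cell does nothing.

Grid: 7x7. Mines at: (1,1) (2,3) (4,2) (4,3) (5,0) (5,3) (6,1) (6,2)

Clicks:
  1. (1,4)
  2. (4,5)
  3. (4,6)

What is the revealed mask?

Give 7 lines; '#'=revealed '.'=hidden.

Answer: ..#####
..#####
....###
....###
....###
....###
....###

Derivation:
Click 1 (1,4) count=1: revealed 1 new [(1,4)] -> total=1
Click 2 (4,5) count=0: revealed 24 new [(0,2) (0,3) (0,4) (0,5) (0,6) (1,2) (1,3) (1,5) (1,6) (2,4) (2,5) (2,6) (3,4) (3,5) (3,6) (4,4) (4,5) (4,6) (5,4) (5,5) (5,6) (6,4) (6,5) (6,6)] -> total=25
Click 3 (4,6) count=0: revealed 0 new [(none)] -> total=25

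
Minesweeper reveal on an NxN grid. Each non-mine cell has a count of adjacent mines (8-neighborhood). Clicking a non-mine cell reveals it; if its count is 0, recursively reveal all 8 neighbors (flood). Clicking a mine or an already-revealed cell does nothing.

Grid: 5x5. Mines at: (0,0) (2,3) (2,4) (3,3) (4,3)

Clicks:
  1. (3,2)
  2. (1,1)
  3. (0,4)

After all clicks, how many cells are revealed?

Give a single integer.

Answer: 9

Derivation:
Click 1 (3,2) count=3: revealed 1 new [(3,2)] -> total=1
Click 2 (1,1) count=1: revealed 1 new [(1,1)] -> total=2
Click 3 (0,4) count=0: revealed 7 new [(0,1) (0,2) (0,3) (0,4) (1,2) (1,3) (1,4)] -> total=9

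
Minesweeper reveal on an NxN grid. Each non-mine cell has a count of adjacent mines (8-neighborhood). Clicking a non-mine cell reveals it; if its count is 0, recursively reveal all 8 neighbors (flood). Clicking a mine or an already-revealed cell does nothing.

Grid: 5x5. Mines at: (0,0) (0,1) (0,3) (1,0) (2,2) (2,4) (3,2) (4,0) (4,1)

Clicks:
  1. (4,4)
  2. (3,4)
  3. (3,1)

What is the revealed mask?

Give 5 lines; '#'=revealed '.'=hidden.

Click 1 (4,4) count=0: revealed 4 new [(3,3) (3,4) (4,3) (4,4)] -> total=4
Click 2 (3,4) count=1: revealed 0 new [(none)] -> total=4
Click 3 (3,1) count=4: revealed 1 new [(3,1)] -> total=5

Answer: .....
.....
.....
.#.##
...##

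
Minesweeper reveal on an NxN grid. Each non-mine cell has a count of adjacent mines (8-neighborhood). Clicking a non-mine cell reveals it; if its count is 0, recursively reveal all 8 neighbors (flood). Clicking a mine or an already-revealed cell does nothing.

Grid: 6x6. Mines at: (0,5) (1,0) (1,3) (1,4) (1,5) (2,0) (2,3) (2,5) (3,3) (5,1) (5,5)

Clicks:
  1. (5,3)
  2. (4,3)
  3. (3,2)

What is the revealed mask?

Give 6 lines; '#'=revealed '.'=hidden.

Click 1 (5,3) count=0: revealed 6 new [(4,2) (4,3) (4,4) (5,2) (5,3) (5,4)] -> total=6
Click 2 (4,3) count=1: revealed 0 new [(none)] -> total=6
Click 3 (3,2) count=2: revealed 1 new [(3,2)] -> total=7

Answer: ......
......
......
..#...
..###.
..###.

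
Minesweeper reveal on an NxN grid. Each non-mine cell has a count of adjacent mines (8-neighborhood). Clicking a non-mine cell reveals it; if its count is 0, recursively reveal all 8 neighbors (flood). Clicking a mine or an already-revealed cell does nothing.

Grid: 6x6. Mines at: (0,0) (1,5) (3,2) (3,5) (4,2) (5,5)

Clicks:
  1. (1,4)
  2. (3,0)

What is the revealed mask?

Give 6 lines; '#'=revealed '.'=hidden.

Click 1 (1,4) count=1: revealed 1 new [(1,4)] -> total=1
Click 2 (3,0) count=0: revealed 10 new [(1,0) (1,1) (2,0) (2,1) (3,0) (3,1) (4,0) (4,1) (5,0) (5,1)] -> total=11

Answer: ......
##..#.
##....
##....
##....
##....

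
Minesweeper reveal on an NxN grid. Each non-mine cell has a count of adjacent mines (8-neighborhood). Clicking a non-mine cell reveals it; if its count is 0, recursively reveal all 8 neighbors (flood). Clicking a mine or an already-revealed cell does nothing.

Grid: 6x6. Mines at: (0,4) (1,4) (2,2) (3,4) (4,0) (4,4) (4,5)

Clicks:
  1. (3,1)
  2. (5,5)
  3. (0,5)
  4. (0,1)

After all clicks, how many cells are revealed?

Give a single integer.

Answer: 14

Derivation:
Click 1 (3,1) count=2: revealed 1 new [(3,1)] -> total=1
Click 2 (5,5) count=2: revealed 1 new [(5,5)] -> total=2
Click 3 (0,5) count=2: revealed 1 new [(0,5)] -> total=3
Click 4 (0,1) count=0: revealed 11 new [(0,0) (0,1) (0,2) (0,3) (1,0) (1,1) (1,2) (1,3) (2,0) (2,1) (3,0)] -> total=14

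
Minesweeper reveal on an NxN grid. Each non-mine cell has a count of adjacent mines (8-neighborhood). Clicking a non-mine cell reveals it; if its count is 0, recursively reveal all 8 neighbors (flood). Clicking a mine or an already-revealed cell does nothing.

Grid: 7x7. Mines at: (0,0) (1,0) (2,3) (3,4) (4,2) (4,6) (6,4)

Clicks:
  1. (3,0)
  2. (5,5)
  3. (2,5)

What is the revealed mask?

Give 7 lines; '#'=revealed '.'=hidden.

Answer: .......
.......
##...#.
##.....
##.....
####.#.
####...

Derivation:
Click 1 (3,0) count=0: revealed 14 new [(2,0) (2,1) (3,0) (3,1) (4,0) (4,1) (5,0) (5,1) (5,2) (5,3) (6,0) (6,1) (6,2) (6,3)] -> total=14
Click 2 (5,5) count=2: revealed 1 new [(5,5)] -> total=15
Click 3 (2,5) count=1: revealed 1 new [(2,5)] -> total=16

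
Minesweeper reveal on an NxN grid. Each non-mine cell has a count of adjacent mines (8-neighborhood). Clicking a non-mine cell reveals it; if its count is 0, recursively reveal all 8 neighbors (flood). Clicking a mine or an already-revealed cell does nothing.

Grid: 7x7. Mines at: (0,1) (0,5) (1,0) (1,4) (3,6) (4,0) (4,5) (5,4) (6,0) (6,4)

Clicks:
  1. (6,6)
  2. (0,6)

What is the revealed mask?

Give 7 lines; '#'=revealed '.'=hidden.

Answer: ......#
.......
.......
.......
.......
.....##
.....##

Derivation:
Click 1 (6,6) count=0: revealed 4 new [(5,5) (5,6) (6,5) (6,6)] -> total=4
Click 2 (0,6) count=1: revealed 1 new [(0,6)] -> total=5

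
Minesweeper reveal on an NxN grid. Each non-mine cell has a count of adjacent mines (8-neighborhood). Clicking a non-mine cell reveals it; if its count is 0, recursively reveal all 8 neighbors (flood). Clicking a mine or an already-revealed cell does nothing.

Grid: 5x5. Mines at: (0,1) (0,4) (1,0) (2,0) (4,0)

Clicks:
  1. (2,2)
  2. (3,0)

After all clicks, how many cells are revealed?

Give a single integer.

Click 1 (2,2) count=0: revealed 16 new [(1,1) (1,2) (1,3) (1,4) (2,1) (2,2) (2,3) (2,4) (3,1) (3,2) (3,3) (3,4) (4,1) (4,2) (4,3) (4,4)] -> total=16
Click 2 (3,0) count=2: revealed 1 new [(3,0)] -> total=17

Answer: 17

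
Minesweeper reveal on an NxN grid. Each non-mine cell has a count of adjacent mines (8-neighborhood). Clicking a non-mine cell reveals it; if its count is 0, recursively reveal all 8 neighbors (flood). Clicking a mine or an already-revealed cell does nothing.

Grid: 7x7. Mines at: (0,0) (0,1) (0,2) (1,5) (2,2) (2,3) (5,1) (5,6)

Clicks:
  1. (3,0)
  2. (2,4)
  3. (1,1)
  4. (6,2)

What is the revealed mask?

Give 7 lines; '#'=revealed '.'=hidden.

Answer: .......
##.....
##..#..
##.....
##.....
.......
..#....

Derivation:
Click 1 (3,0) count=0: revealed 8 new [(1,0) (1,1) (2,0) (2,1) (3,0) (3,1) (4,0) (4,1)] -> total=8
Click 2 (2,4) count=2: revealed 1 new [(2,4)] -> total=9
Click 3 (1,1) count=4: revealed 0 new [(none)] -> total=9
Click 4 (6,2) count=1: revealed 1 new [(6,2)] -> total=10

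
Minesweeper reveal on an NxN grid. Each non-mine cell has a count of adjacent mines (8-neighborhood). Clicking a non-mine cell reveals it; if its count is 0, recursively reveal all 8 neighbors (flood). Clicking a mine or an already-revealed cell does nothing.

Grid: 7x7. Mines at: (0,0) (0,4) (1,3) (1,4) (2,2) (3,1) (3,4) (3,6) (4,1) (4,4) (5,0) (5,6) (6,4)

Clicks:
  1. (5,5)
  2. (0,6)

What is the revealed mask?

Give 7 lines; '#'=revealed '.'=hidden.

Click 1 (5,5) count=3: revealed 1 new [(5,5)] -> total=1
Click 2 (0,6) count=0: revealed 6 new [(0,5) (0,6) (1,5) (1,6) (2,5) (2,6)] -> total=7

Answer: .....##
.....##
.....##
.......
.......
.....#.
.......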